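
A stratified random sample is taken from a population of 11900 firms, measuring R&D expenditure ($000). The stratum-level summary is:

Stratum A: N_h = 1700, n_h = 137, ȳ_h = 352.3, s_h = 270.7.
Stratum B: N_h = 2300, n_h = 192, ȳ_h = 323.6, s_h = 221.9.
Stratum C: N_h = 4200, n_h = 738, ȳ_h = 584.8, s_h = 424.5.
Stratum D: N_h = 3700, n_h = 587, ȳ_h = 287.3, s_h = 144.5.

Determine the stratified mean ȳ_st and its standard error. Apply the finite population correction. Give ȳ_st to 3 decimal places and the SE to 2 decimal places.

ȳ_st ≈ 408.602, SE ≈ 6.84

ȳ_st = Σ W_h ȳ_h = (1700·352.3 + 2300·323.6 + 4200·584.8 + 3700·287.3)/11900 = 408.60168
V̂(ȳ_st) = Σ W_h² (1 − n_h/N_h) s_h²/n_h, with W_h = N_h/N and N = 11900:
  stratum A: (1700/11900)²·(1 − 137/1700)·270.7²/137 = 10.0362
  stratum B: (2300/11900)²·(1 − 192/2300)·221.9²/192 = 8.78047
  stratum C: (4200/11900)²·(1 − 738/4200)·424.5²/738 = 25.0716
  stratum D: (3700/11900)²·(1 − 587/3700)·144.5²/587 = 2.89324
V̂(ȳ_st) = 46.7815
SE(ȳ_st) = √46.7815 = 6.8397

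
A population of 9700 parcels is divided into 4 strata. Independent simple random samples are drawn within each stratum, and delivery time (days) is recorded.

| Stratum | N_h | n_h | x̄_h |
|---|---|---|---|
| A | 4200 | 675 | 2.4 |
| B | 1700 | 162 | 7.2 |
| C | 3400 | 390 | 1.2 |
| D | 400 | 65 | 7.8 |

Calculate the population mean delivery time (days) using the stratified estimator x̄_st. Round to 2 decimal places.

N = Σ N_h = 9700. Stratum weights W_h = N_h/N.
x̄_st = (4200·2.4 + 1700·7.2 + 3400·1.2 + 400·7.8) / 9700 = 3.0433

x̄_st ≈ 3.04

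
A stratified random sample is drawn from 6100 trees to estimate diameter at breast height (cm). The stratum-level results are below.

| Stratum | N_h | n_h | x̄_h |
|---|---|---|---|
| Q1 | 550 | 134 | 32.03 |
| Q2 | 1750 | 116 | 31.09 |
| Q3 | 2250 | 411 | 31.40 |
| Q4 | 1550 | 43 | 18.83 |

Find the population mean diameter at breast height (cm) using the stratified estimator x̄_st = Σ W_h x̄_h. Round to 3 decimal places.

N = Σ N_h = 6100. Stratum weights W_h = N_h/N.
x̄_st = (550·32.03 + 1750·31.09 + 2250·31.40 + 1550·18.83) / 6100 = 28.17385

x̄_st ≈ 28.174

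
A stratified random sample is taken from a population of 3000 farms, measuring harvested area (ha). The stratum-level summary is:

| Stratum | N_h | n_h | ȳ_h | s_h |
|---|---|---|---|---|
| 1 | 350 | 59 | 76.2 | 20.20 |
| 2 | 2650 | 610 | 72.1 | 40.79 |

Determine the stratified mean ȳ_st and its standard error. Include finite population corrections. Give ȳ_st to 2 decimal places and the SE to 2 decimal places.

ȳ_st = Σ W_h ȳ_h = (350·76.2 + 2650·72.1)/3000 = 72.57833
V̂(ȳ_st) = Σ W_h² (1 − n_h/N_h) s_h²/n_h, with W_h = N_h/N and N = 3000:
  stratum 1: (350/3000)²·(1 − 59/350)·20.20²/59 = 0.0782653
  stratum 2: (2650/3000)²·(1 − 610/2650)·40.79²/610 = 1.63837
V̂(ȳ_st) = 1.71663
SE(ȳ_st) = √1.71663 = 1.3102

ȳ_st ≈ 72.58, SE ≈ 1.31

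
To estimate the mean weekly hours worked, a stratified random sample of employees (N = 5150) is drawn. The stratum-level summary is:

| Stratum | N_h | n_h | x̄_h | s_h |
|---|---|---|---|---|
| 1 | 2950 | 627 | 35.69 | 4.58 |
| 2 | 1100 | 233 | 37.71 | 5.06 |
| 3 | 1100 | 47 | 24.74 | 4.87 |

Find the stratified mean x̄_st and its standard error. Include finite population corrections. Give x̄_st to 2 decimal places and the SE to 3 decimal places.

x̄_st ≈ 33.78, SE ≈ 0.186

x̄_st = Σ W_h x̄_h = (2950·35.69 + 1100·37.71 + 1100·24.74)/5150 = 33.78262
V̂(x̄_st) = Σ W_h² (1 − n_h/N_h) s_h²/n_h, with W_h = N_h/N and N = 5150:
  stratum 1: (2950/5150)²·(1 − 627/2950)·4.58²/627 = 0.00864411
  stratum 2: (1100/5150)²·(1 − 233/1100)·5.06²/233 = 0.00395132
  stratum 3: (1100/5150)²·(1 − 47/1100)·4.87²/47 = 0.0220377
V̂(x̄_st) = 0.0346332
SE(x̄_st) = √0.0346332 = 0.1861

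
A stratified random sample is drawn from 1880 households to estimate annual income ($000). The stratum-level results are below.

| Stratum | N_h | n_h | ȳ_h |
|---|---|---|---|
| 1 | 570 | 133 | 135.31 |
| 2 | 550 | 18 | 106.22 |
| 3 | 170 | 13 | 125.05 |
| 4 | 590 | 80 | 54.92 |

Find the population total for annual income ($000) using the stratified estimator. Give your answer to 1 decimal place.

τ̂_st = Σ N_h ȳ_h = 570·135.31 + 550·106.22 + 170·125.05 + 590·54.92 = 189209.0

τ̂_st ≈ 189209.0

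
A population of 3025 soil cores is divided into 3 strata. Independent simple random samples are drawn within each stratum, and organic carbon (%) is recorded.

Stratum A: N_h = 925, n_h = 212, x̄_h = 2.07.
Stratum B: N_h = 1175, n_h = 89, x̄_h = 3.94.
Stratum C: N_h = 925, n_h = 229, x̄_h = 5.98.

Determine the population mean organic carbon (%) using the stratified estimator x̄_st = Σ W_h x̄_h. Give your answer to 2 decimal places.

x̄_st ≈ 3.99

N = Σ N_h = 3025. Stratum weights W_h = N_h/N.
x̄_st = (925·2.07 + 1175·3.94 + 925·5.98) / 3025 = 3.9920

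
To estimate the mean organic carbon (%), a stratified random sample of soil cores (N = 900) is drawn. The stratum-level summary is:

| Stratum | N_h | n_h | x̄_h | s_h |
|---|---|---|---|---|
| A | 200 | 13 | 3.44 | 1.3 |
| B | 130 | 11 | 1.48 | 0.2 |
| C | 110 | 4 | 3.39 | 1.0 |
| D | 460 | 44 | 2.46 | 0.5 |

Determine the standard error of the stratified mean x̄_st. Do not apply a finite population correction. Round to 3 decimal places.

SE(x̄_st) ≈ 0.108

V̂(x̄_st) = Σ W_h² s_h²/n_h, with W_h = N_h/N and N = 900:
  stratum A: (200/900)²·1.3²/13 = 0.00641975
  stratum B: (130/900)²·0.2²/11 = 7.58698e-05
  stratum C: (110/900)²·1.0²/4 = 0.00373457
  stratum D: (460/900)²·0.5²/44 = 0.00148429
V̂(x̄_st) = 0.0117145
SE(x̄_st) = √0.0117145 = 0.108233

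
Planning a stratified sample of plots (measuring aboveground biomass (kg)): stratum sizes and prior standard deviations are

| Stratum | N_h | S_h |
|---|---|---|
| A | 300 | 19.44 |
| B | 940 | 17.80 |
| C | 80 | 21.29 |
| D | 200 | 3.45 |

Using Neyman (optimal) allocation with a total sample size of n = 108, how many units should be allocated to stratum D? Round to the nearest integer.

Neyman allocation: n_h = n · N_h S_h / Σ N_i S_i, with n = 108.
  stratum A: N_h·S_h = 300·19.44 = 5832.00
  stratum B: N_h·S_h = 940·17.80 = 16732.00
  stratum C: N_h·S_h = 80·21.29 = 1703.20
  stratum D: N_h·S_h = 200·3.45 = 690.00
Σ N_h S_h = 24957.20
n for stratum D = 108·690.00/24957.20 = 2.986 → 3

3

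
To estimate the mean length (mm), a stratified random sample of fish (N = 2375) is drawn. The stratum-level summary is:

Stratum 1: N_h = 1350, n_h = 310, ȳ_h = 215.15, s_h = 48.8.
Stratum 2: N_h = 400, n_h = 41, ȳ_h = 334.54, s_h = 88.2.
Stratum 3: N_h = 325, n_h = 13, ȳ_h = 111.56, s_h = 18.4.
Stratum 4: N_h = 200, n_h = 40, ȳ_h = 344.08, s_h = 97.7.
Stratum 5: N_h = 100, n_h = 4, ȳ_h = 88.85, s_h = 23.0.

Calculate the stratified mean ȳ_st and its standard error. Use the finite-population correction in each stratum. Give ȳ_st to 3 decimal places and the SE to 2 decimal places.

ȳ_st ≈ 226.622, SE ≈ 2.96

ȳ_st = Σ W_h ȳ_h = (1350·215.15 + 400·334.54 + 325·111.56 + 200·344.08 + 100·88.85)/2375 = 226.62168
V̂(ȳ_st) = Σ W_h² (1 − n_h/N_h) s_h²/n_h, with W_h = N_h/N and N = 2375:
  stratum 1: (1350/2375)²·(1 − 310/1350)·48.8²/310 = 1.91213
  stratum 2: (400/2375)²·(1 − 41/400)·88.2²/41 = 4.83037
  stratum 3: (325/2375)²·(1 − 13/325)·18.4²/13 = 0.468169
  stratum 4: (200/2375)²·(1 − 40/200)·97.7²/40 = 1.35379
  stratum 5: (100/2375)²·(1 − 4/100)·23.0²/4 = 0.225081
V̂(ȳ_st) = 8.78955
SE(ȳ_st) = √8.78955 = 2.96472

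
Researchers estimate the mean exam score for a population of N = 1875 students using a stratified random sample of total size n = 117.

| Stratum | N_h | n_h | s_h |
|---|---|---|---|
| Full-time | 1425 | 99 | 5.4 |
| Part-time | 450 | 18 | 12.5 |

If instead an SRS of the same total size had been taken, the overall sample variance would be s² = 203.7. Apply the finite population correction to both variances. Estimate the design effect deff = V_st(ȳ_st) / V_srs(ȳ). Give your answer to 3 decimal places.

V̂(ȳ_st) = Σ W_h² (1 − n_h/N_h) s_h²/n_h, with W_h = N_h/N and N = 1875:
  stratum Full-time: (1425/1875)²·(1 − 99/1425)·5.4²/99 = 0.15831
  stratum Part-time: (450/1875)²·(1 − 18/450)·12.5²/18 = 0.48
V_st = 0.63831
V_srs = (1 − 117/1875)·203.7/117 = 1.63239
deff = V_st / V_srs = 0.63831/1.63239 = 0.3910

deff ≈ 0.391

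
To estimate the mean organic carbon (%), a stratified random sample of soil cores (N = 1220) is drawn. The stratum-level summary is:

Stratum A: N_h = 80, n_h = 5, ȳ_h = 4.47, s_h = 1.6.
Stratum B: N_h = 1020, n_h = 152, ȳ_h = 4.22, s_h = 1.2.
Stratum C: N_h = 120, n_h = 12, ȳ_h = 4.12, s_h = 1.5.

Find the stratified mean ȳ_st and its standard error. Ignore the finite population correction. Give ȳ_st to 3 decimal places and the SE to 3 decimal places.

ȳ_st ≈ 4.227, SE ≈ 0.103

ȳ_st = Σ W_h ȳ_h = (80·4.47 + 1020·4.22 + 120·4.12)/1220 = 4.22656
V̂(ȳ_st) = Σ W_h² s_h²/n_h, with W_h = N_h/N and N = 1220:
  stratum A: (80/1220)²·1.6²/5 = 0.00220156
  stratum B: (1020/1220)²·1.2²/152 = 0.00662216
  stratum C: (120/1220)²·1.5²/12 = 0.00181403
V̂(ȳ_st) = 0.0106377
SE(ȳ_st) = √0.0106377 = 0.103139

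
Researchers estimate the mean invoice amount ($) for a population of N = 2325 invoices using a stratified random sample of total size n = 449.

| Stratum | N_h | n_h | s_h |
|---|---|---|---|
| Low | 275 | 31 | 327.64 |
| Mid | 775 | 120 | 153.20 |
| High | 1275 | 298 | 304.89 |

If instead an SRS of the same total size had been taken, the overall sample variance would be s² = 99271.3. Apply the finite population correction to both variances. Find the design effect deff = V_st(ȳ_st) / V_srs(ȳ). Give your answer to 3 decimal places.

deff ≈ 0.747

V̂(ȳ_st) = Σ W_h² (1 − n_h/N_h) s_h²/n_h, with W_h = N_h/N and N = 2325:
  stratum Low: (275/2325)²·(1 − 31/275)·327.64²/31 = 42.9842
  stratum Mid: (775/2325)²·(1 − 120/775)·153.20²/120 = 18.3668
  stratum High: (1275/2325)²·(1 − 298/1275)·304.89²/298 = 71.8835
V_st = 133.234
V_srs = (1 − 449/2325)·99271.3/449 = 178.397
deff = V_st / V_srs = 133.234/178.397 = 0.7468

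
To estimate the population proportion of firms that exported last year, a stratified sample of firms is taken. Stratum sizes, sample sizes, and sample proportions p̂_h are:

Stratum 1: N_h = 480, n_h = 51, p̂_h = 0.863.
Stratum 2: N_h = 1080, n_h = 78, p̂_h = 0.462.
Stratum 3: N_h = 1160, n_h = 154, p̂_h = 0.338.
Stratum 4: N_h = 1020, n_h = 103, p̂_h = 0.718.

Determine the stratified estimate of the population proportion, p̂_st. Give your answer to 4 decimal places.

p̂_st ≈ 0.5448

N = 3740; stratum weights W_h = N_h/N.
p̂_st = Σ W_h p̂_h = (480·0.863 + 1080·0.462 + 1160·0.338 + 1020·0.718)/3740 = 0.54482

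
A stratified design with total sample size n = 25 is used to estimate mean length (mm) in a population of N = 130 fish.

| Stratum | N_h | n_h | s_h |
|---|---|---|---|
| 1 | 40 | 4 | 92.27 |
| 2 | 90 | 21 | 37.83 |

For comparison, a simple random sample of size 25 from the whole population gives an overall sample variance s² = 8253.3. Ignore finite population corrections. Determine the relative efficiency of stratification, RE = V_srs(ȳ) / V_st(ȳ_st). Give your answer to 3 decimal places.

V̂(ȳ_st) = Σ W_h² s_h²/n_h, with W_h = N_h/N and N = 130:
  stratum 1: (40/130)²·92.27²/4 = 201.509
  stratum 2: (90/130)²·37.83²/21 = 32.6627
V_st = 234.172
V_srs = s²/n = 8253.3/25 = 330.132
Relative efficiency = V_srs / V_st = 330.132/234.172 = 1.4098

RE ≈ 1.410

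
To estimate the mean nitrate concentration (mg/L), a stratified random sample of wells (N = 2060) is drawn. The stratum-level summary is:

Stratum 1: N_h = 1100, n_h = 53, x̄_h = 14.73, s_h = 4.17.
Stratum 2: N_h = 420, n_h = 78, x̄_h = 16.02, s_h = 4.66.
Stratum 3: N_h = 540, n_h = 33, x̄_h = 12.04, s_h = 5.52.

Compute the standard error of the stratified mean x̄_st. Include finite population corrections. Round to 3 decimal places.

V̂(x̄_st) = Σ W_h² (1 − n_h/N_h) s_h²/n_h, with W_h = N_h/N and N = 2060:
  stratum 1: (1100/2060)²·(1 − 53/1100)·4.17²/53 = 0.0890433
  stratum 2: (420/2060)²·(1 − 78/420)·4.66²/78 = 0.00942363
  stratum 3: (540/2060)²·(1 − 33/540)·5.52²/33 = 0.0595705
V̂(x̄_st) = 0.158037
SE(x̄_st) = √0.158037 = 0.397539

SE(x̄_st) ≈ 0.398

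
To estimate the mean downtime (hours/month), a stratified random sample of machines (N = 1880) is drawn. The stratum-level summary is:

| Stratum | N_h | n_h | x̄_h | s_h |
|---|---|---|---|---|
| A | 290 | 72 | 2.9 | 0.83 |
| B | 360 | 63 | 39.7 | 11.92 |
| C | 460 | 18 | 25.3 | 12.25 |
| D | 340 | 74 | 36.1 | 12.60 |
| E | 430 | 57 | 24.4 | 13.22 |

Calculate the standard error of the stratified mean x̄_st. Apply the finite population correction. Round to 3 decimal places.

SE(x̄_st) ≈ 0.861

V̂(x̄_st) = Σ W_h² (1 − n_h/N_h) s_h²/n_h, with W_h = N_h/N and N = 1880:
  stratum A: (290/1880)²·(1 − 72/290)·0.83²/72 = 0.000171144
  stratum B: (360/1880)²·(1 − 63/360)·11.92²/63 = 0.0682268
  stratum C: (460/1880)²·(1 − 18/460)·12.25²/18 = 0.479583
  stratum D: (340/1880)²·(1 − 74/340)·12.60²/74 = 0.0548977
  stratum E: (430/1880)²·(1 − 57/430)·13.22²/57 = 0.139139
V̂(x̄_st) = 0.742018
SE(x̄_st) = √0.742018 = 0.861405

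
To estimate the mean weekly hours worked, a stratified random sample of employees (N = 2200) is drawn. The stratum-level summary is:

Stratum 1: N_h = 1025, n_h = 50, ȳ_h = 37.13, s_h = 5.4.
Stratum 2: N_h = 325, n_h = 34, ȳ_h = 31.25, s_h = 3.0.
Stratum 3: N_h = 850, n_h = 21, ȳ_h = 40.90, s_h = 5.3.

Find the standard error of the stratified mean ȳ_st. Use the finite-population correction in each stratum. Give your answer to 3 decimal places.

V̂(ȳ_st) = Σ W_h² (1 − n_h/N_h) s_h²/n_h, with W_h = N_h/N and N = 2200:
  stratum 1: (1025/2200)²·(1 − 50/1025)·5.4²/50 = 0.120421
  stratum 2: (325/2200)²·(1 − 34/325)·3.0²/34 = 0.00517243
  stratum 3: (850/2200)²·(1 − 21/850)·5.3²/21 = 0.194742
V̂(ȳ_st) = 0.320335
SE(ȳ_st) = √0.320335 = 0.565982

SE(ȳ_st) ≈ 0.566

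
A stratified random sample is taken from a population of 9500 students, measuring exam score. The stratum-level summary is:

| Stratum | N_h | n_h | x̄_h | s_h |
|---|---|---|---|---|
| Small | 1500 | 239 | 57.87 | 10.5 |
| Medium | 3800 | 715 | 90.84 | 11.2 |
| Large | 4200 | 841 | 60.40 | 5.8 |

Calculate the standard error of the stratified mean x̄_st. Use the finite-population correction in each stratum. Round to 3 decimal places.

V̂(x̄_st) = Σ W_h² (1 − n_h/N_h) s_h²/n_h, with W_h = N_h/N and N = 9500:
  stratum Small: (1500/9500)²·(1 − 239/1500)·10.5²/239 = 0.00966807
  stratum Medium: (3800/9500)²·(1 − 715/3800)·11.2²/715 = 0.0227888
  stratum Large: (4200/9500)²·(1 − 841/4200)·5.8²/841 = 0.00625276
V̂(x̄_st) = 0.0387096
SE(x̄_st) = √0.0387096 = 0.196748

SE(x̄_st) ≈ 0.197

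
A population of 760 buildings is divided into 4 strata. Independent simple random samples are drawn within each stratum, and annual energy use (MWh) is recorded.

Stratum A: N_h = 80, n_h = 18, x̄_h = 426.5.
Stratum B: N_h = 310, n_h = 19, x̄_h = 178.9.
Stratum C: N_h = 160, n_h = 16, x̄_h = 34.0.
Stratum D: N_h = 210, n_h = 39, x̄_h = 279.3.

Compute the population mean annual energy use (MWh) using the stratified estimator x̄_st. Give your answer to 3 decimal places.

N = Σ N_h = 760. Stratum weights W_h = N_h/N.
x̄_st = (80·426.5 + 310·178.9 + 160·34.0 + 210·279.3) / 760 = 202.20000

x̄_st ≈ 202.200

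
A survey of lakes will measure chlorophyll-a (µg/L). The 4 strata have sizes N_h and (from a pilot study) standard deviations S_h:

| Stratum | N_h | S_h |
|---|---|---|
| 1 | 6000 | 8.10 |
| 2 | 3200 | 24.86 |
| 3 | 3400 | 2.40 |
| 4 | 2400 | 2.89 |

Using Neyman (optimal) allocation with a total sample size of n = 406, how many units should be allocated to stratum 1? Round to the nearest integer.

138

Neyman allocation: n_h = n · N_h S_h / Σ N_i S_i, with n = 406.
  stratum 1: N_h·S_h = 6000·8.10 = 48600.00
  stratum 2: N_h·S_h = 3200·24.86 = 79552.00
  stratum 3: N_h·S_h = 3400·2.40 = 8160.00
  stratum 4: N_h·S_h = 2400·2.89 = 6936.00
Σ N_h S_h = 143248.00
n for stratum 1 = 406·48600.00/143248.00 = 137.744 → 138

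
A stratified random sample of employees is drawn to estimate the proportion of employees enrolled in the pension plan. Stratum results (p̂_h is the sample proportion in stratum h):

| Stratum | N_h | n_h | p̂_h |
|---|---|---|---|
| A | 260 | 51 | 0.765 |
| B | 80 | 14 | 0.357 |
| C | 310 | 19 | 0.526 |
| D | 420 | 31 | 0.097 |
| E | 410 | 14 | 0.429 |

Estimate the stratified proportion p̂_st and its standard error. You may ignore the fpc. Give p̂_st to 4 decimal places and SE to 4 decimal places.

p̂_st ≈ 0.4102, SE ≈ 0.0495

N = 1480; stratum weights W_h = N_h/N.
p̂_st = Σ W_h p̂_h = (260·0.765 + 80·0.357 + 310·0.526 + 420·0.097 + 410·0.429)/1480 = 0.41024
V̂(p̂_st) = Σ W_h² p̂_h(1−p̂_h)/(n_h−1):
  stratum A: (260/1480)²·0.765·0.235/50 = 0.000110964
  stratum B: (80/1480)²·0.357·0.643/13 = 5.15932e-05
  stratum C: (310/1480)²·0.526·0.474/18 = 0.000607703
  stratum D: (420/1480)²·0.097·0.903/30 = 0.000235133
  stratum E: (410/1480)²·0.429·0.571/13 = 0.00144609
V̂(p̂_st) = 0.00245148; SE = √V̂ = 0.0495124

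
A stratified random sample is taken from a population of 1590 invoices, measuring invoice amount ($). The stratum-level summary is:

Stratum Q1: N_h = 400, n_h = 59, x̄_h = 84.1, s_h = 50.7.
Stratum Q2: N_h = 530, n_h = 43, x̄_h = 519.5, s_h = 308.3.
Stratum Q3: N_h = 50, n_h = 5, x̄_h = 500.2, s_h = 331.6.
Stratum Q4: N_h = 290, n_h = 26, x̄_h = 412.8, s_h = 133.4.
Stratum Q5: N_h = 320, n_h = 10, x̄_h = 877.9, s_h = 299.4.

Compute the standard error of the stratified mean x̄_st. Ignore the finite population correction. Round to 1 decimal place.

V̂(x̄_st) = Σ W_h² s_h²/n_h, with W_h = N_h/N and N = 1590:
  stratum Q1: (400/1590)²·50.7²/59 = 2.75734
  stratum Q2: (530/1590)²·308.3²/43 = 245.604
  stratum Q3: (50/1590)²·331.6²/5 = 21.7473
  stratum Q4: (290/1590)²·133.4²/26 = 22.7688
  stratum Q5: (320/1590)²·299.4²/10 = 363.086
V̂(x̄_st) = 655.964
SE(x̄_st) = √655.964 = 25.6118

SE(x̄_st) ≈ 25.6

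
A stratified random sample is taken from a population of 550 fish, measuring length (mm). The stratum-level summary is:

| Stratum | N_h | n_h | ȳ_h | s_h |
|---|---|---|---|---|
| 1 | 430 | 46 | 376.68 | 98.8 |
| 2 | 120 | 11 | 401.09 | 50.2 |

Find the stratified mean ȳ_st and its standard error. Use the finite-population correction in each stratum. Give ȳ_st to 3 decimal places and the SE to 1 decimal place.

ȳ_st ≈ 382.006, SE ≈ 11.2

ȳ_st = Σ W_h ȳ_h = (430·376.68 + 120·401.09)/550 = 382.00582
V̂(ȳ_st) = Σ W_h² (1 − n_h/N_h) s_h²/n_h, with W_h = N_h/N and N = 550:
  stratum 1: (430/550)²·(1 − 46/430)·98.8²/46 = 115.832
  stratum 2: (120/550)²·(1 − 11/120)·50.2²/11 = 9.90597
V̂(ȳ_st) = 125.738
SE(ȳ_st) = √125.738 = 11.2133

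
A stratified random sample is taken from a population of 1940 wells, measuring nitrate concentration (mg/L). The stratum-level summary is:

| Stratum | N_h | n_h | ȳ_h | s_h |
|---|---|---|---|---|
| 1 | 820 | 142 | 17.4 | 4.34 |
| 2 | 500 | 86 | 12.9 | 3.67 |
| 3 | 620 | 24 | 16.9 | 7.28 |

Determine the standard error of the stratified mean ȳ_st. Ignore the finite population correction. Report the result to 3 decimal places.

V̂(ȳ_st) = Σ W_h² s_h²/n_h, with W_h = N_h/N and N = 1940:
  stratum 1: (820/1940)²·4.34²/142 = 0.0236982
  stratum 2: (500/1940)²·3.67²/86 = 0.0104033
  stratum 3: (620/1940)²·7.28²/24 = 0.225544
V̂(ȳ_st) = 0.259646
SE(ȳ_st) = √0.259646 = 0.509554

SE(ȳ_st) ≈ 0.510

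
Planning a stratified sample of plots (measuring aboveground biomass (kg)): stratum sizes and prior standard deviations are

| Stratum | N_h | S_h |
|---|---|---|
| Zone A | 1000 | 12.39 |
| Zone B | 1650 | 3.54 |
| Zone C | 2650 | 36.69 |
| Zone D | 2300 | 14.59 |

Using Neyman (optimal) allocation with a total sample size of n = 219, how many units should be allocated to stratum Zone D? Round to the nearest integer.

Neyman allocation: n_h = n · N_h S_h / Σ N_i S_i, with n = 219.
  stratum Zone A: N_h·S_h = 1000·12.39 = 12390.00
  stratum Zone B: N_h·S_h = 1650·3.54 = 5841.00
  stratum Zone C: N_h·S_h = 2650·36.69 = 97228.50
  stratum Zone D: N_h·S_h = 2300·14.59 = 33557.00
Σ N_h S_h = 149016.50
n for stratum Zone D = 219·33557.00/149016.50 = 49.317 → 49

49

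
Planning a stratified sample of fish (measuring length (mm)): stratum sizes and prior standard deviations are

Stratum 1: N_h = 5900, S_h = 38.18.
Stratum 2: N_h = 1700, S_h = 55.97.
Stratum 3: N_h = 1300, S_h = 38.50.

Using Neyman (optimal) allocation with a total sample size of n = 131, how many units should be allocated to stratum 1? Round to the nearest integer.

Neyman allocation: n_h = n · N_h S_h / Σ N_i S_i, with n = 131.
  stratum 1: N_h·S_h = 5900·38.18 = 225262.00
  stratum 2: N_h·S_h = 1700·55.97 = 95149.00
  stratum 3: N_h·S_h = 1300·38.50 = 50050.00
Σ N_h S_h = 370461.00
n for stratum 1 = 131·225262.00/370461.00 = 79.656 → 80

80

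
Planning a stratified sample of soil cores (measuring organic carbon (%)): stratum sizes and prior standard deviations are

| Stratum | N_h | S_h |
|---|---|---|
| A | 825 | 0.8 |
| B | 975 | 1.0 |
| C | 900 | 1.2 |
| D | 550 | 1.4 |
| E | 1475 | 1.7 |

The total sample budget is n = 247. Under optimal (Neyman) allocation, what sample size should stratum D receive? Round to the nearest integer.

Neyman allocation: n_h = n · N_h S_h / Σ N_i S_i, with n = 247.
  stratum A: N_h·S_h = 825·0.8 = 660.00
  stratum B: N_h·S_h = 975·1.0 = 975.00
  stratum C: N_h·S_h = 900·1.2 = 1080.00
  stratum D: N_h·S_h = 550·1.4 = 770.00
  stratum E: N_h·S_h = 1475·1.7 = 2507.50
Σ N_h S_h = 5992.50
n for stratum D = 247·770.00/5992.50 = 31.738 → 32

32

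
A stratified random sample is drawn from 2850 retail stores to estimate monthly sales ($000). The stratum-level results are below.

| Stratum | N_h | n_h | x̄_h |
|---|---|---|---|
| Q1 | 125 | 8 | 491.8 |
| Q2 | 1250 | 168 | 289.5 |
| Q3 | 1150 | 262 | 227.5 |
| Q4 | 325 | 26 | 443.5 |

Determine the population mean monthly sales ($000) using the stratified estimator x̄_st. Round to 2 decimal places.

N = Σ N_h = 2850. Stratum weights W_h = N_h/N.
x̄_st = (125·491.8 + 1250·289.5 + 1150·227.5 + 325·443.5) / 2850 = 290.9167

x̄_st ≈ 290.92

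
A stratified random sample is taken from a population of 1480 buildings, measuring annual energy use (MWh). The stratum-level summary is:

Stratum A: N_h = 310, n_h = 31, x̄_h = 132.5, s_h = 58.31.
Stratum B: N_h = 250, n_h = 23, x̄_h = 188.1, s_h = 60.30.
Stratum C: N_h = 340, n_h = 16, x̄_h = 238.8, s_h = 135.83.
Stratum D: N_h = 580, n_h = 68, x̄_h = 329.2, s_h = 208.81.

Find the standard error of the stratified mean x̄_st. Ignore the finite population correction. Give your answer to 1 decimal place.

V̂(x̄_st) = Σ W_h² s_h²/n_h, with W_h = N_h/N and N = 1480:
  stratum A: (310/1480)²·58.31²/31 = 4.81199
  stratum B: (250/1480)²·60.30²/23 = 4.5109
  stratum C: (340/1480)²·135.83²/16 = 60.8563
  stratum D: (580/1480)²·208.81²/68 = 98.4751
V̂(x̄_st) = 168.654
SE(x̄_st) = √168.654 = 12.9867

SE(x̄_st) ≈ 13.0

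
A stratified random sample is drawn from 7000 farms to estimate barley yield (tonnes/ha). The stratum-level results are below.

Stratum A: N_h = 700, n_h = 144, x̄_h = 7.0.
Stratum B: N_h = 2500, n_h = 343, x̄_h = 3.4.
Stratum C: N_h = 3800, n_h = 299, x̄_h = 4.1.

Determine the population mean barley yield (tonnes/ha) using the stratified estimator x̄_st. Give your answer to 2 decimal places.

x̄_st ≈ 4.14

N = Σ N_h = 7000. Stratum weights W_h = N_h/N.
x̄_st = (700·7.0 + 2500·3.4 + 3800·4.1) / 7000 = 4.1400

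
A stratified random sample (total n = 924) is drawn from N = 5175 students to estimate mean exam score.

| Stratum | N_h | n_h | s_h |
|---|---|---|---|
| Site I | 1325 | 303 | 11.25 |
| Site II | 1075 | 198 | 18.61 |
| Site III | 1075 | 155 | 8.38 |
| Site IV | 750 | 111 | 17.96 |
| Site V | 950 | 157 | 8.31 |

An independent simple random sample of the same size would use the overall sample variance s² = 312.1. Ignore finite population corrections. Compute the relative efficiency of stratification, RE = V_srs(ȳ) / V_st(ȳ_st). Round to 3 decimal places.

RE ≈ 1.704

V̂(ȳ_st) = Σ W_h² s_h²/n_h, with W_h = N_h/N and N = 5175:
  stratum Site I: (1325/5175)²·11.25²/303 = 0.0273825
  stratum Site II: (1075/5175)²·18.61²/198 = 0.0754786
  stratum Site III: (1075/5175)²·8.38²/155 = 0.0195503
  stratum Site IV: (750/5175)²·17.96²/111 = 0.0610368
  stratum Site V: (950/5175)²·8.31²/157 = 0.0148228
V_st = 0.198271
V_srs = s²/n = 312.1/924 = 0.337771
Relative efficiency = V_srs / V_st = 0.337771/0.198271 = 1.7036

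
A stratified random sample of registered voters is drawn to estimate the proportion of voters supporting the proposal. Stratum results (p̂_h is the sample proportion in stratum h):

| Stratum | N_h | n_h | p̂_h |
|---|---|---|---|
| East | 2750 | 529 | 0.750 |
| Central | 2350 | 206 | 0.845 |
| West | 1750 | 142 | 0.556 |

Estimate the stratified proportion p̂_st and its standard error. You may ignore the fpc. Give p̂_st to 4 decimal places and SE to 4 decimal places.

N = 6850; stratum weights W_h = N_h/N.
p̂_st = Σ W_h p̂_h = (2750·0.750 + 2350·0.845 + 1750·0.556)/6850 = 0.73303
V̂(p̂_st) = Σ W_h² p̂_h(1−p̂_h)/(n_h−1):
  stratum East: (2750/6850)²·0.750·0.250/528 = 5.72337e-05
  stratum Central: (2350/6850)²·0.845·0.155/205 = 7.5195e-05
  stratum West: (1750/6850)²·0.556·0.444/141 = 0.00011427
V̂(p̂_st) = 0.000246699; SE = √V̂ = 0.0157067

p̂_st ≈ 0.7330, SE ≈ 0.0157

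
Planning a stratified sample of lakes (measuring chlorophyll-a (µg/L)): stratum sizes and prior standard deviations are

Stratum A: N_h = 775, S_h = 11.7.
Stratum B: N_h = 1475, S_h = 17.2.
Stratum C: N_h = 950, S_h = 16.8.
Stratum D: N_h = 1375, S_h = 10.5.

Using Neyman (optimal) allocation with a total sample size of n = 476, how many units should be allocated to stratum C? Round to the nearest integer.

Neyman allocation: n_h = n · N_h S_h / Σ N_i S_i, with n = 476.
  stratum A: N_h·S_h = 775·11.7 = 9067.50
  stratum B: N_h·S_h = 1475·17.2 = 25370.00
  stratum C: N_h·S_h = 950·16.8 = 15960.00
  stratum D: N_h·S_h = 1375·10.5 = 14437.50
Σ N_h S_h = 64835.00
n for stratum C = 476·15960.00/64835.00 = 117.174 → 117

117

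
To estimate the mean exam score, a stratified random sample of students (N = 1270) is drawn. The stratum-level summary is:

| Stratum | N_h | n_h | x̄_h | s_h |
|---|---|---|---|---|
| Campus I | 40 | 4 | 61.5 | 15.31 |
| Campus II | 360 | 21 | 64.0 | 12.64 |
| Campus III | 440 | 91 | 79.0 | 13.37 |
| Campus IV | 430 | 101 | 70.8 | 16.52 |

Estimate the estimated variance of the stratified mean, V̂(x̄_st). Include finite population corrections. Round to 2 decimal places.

V̂(x̄_st) ≈ 1.05

V̂(x̄_st) = Σ W_h² (1 − n_h/N_h) s_h²/n_h, with W_h = N_h/N and N = 1270:
  stratum Campus I: (40/1270)²·(1 − 4/40)·15.31²/4 = 0.0523173
  stratum Campus II: (360/1270)²·(1 − 21/360)·12.64²/21 = 0.575665
  stratum Campus III: (440/1270)²·(1 − 91/440)·13.37²/91 = 0.187022
  stratum Campus IV: (430/1270)²·(1 − 101/430)·16.52²/101 = 0.237004
V̂(x̄_st) = 1.05201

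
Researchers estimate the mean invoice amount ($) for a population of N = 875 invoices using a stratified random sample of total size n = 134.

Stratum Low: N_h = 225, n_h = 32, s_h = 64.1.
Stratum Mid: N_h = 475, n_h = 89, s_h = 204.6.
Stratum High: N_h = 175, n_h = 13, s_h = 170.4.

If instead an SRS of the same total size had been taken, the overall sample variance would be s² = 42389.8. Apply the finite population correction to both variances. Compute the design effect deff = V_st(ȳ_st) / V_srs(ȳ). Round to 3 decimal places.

V̂(ȳ_st) = Σ W_h² (1 − n_h/N_h) s_h²/n_h, with W_h = N_h/N and N = 875:
  stratum Low: (225/875)²·(1 − 32/225)·64.1²/32 = 7.28266
  stratum Mid: (475/875)²·(1 − 89/475)·204.6²/89 = 112.638
  stratum High: (175/875)²·(1 − 13/175)·170.4²/13 = 82.7052
V_st = 202.626
V_srs = (1 − 134/875)·42389.8/134 = 267.896
deff = V_st / V_srs = 202.626/267.896 = 0.7564

deff ≈ 0.756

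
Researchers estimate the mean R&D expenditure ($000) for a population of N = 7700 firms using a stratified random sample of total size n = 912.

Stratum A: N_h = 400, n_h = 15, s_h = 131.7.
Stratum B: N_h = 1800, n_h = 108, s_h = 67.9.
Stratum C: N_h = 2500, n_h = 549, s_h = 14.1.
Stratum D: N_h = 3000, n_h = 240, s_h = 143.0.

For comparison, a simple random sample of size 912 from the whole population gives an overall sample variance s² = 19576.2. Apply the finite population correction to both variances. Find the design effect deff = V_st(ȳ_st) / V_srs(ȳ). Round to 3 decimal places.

V̂(ȳ_st) = Σ W_h² (1 − n_h/N_h) s_h²/n_h, with W_h = N_h/N and N = 7700:
  stratum A: (400/7700)²·(1 − 15/400)·131.7²/15 = 3.00344
  stratum B: (1800/7700)²·(1 − 108/1800)·67.9²/108 = 2.19284
  stratum C: (2500/7700)²·(1 − 549/2500)·14.1²/549 = 0.0297908
  stratum D: (3000/7700)²·(1 − 240/3000)·143.0²/240 = 11.899
V_st = 17.1251
V_srs = (1 − 912/7700)·19576.2/912 = 18.9228
deff = V_st / V_srs = 17.1251/18.9228 = 0.9050

deff ≈ 0.905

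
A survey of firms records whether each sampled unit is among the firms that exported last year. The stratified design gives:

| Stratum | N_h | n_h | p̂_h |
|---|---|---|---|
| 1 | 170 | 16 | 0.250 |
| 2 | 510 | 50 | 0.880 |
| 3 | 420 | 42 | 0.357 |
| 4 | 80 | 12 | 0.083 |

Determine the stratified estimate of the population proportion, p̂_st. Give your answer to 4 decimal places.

p̂_st ≈ 0.5491

N = 1180; stratum weights W_h = N_h/N.
p̂_st = Σ W_h p̂_h = (170·0.250 + 510·0.880 + 420·0.357 + 80·0.083)/1180 = 0.54905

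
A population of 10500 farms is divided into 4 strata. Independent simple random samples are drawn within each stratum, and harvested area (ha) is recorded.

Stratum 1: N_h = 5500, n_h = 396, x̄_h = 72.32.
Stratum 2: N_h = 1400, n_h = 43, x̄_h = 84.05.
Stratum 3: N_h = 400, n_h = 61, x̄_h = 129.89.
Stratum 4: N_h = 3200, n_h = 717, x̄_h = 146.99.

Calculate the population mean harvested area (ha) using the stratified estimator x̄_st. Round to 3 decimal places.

x̄_st ≈ 98.834

N = Σ N_h = 10500. Stratum weights W_h = N_h/N.
x̄_st = (5500·72.32 + 1400·84.05 + 400·129.89 + 3200·146.99) / 10500 = 98.83371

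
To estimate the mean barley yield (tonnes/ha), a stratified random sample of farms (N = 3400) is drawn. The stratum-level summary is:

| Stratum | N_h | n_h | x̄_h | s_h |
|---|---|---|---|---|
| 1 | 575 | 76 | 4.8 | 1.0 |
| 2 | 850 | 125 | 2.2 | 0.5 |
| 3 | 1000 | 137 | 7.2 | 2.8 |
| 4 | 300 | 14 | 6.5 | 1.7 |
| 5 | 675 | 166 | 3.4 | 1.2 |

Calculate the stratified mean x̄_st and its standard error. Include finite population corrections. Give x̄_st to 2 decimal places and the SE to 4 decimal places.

x̄_st = Σ W_h x̄_h = (575·4.8 + 850·2.2 + 1000·7.2 + 300·6.5 + 675·3.4)/3400 = 4.72794
V̂(x̄_st) = Σ W_h² (1 − n_h/N_h) s_h²/n_h, with W_h = N_h/N and N = 3400:
  stratum 1: (575/3400)²·(1 − 76/575)·1.0²/76 = 0.000326586
  stratum 2: (850/3400)²·(1 − 125/850)·0.5²/125 = 0.000106618
  stratum 3: (1000/3400)²·(1 − 137/1000)·2.8²/137 = 0.00427217
  stratum 4: (300/3400)²·(1 − 14/300)·1.7²/14 = 0.00153214
  stratum 5: (675/3400)²·(1 − 166/675)·1.2²/166 = 0.000257821
V̂(x̄_st) = 0.00649534
SE(x̄_st) = √0.00649534 = 0.0805936

x̄_st ≈ 4.73, SE ≈ 0.0806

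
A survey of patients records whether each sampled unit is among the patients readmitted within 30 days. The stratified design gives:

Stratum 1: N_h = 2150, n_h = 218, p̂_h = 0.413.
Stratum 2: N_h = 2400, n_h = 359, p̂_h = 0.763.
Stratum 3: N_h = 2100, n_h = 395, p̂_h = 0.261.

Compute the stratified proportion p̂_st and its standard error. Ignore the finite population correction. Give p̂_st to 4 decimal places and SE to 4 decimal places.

N = 6650; stratum weights W_h = N_h/N.
p̂_st = Σ W_h p̂_h = (2150·0.413 + 2400·0.763 + 2100·0.261)/6650 = 0.49132
V̂(p̂_st) = Σ W_h² p̂_h(1−p̂_h)/(n_h−1):
  stratum 1: (2150/6650)²·0.413·0.587/217 = 0.000116778
  stratum 2: (2400/6650)²·0.763·0.237/358 = 6.57914e-05
  stratum 3: (2100/6650)²·0.261·0.739/394 = 4.88185e-05
V̂(p̂_st) = 0.000231388; SE = √V̂ = 0.0152114

p̂_st ≈ 0.4913, SE ≈ 0.0152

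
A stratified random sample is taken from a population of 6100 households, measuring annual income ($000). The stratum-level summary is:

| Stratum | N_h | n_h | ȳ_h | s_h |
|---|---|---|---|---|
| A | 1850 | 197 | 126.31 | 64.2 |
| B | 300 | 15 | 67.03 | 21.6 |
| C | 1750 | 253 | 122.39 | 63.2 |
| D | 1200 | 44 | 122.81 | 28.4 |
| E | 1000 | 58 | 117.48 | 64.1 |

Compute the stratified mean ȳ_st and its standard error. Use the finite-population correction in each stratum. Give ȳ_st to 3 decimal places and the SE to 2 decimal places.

ȳ_st = Σ W_h ȳ_h = (1850·126.31 + 300·67.03 + 1750·122.39 + 1200·122.81 + 1000·117.48)/6100 = 120.13393
V̂(ȳ_st) = Σ W_h² (1 − n_h/N_h) s_h²/n_h, with W_h = N_h/N and N = 6100:
  stratum A: (1850/6100)²·(1 − 197/1850)·64.2²/197 = 1.71945
  stratum B: (300/6100)²·(1 − 15/300)·21.6²/15 = 0.0714698
  stratum C: (1750/6100)²·(1 − 253/1750)·63.2²/253 = 1.11151
  stratum D: (1200/6100)²·(1 − 44/1200)·28.4²/44 = 0.683382
  stratum E: (1000/6100)²·(1 − 58/1000)·64.1²/58 = 1.79341
V̂(ȳ_st) = 5.37922
SE(ȳ_st) = √5.37922 = 2.31931

ȳ_st ≈ 120.134, SE ≈ 2.32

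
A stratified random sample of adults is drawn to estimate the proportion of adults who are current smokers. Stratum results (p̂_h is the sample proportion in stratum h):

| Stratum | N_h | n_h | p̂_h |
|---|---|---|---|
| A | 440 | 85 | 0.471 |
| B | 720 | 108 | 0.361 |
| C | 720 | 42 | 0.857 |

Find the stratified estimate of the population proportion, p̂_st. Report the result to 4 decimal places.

p̂_st ≈ 0.5767

N = 1880; stratum weights W_h = N_h/N.
p̂_st = Σ W_h p̂_h = (440·0.471 + 720·0.361 + 720·0.857)/1880 = 0.57670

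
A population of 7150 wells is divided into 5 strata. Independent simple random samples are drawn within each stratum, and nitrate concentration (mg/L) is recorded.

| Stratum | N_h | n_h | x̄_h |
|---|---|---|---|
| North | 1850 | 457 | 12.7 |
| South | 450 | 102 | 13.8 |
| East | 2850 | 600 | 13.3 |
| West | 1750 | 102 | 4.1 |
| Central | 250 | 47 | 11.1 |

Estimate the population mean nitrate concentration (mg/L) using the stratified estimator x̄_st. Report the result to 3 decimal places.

N = Σ N_h = 7150. Stratum weights W_h = N_h/N.
x̄_st = (1850·12.7 + 450·13.8 + 2850·13.3 + 1750·4.1 + 250·11.1) / 7150 = 10.84755

x̄_st ≈ 10.848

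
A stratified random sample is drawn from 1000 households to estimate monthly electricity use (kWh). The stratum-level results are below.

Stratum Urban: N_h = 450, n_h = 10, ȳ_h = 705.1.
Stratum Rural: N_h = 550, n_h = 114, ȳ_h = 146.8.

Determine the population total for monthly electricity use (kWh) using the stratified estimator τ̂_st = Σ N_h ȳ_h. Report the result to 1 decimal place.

τ̂_st = Σ N_h ȳ_h = 450·705.1 + 550·146.8 = 398035.0

τ̂_st ≈ 398035.0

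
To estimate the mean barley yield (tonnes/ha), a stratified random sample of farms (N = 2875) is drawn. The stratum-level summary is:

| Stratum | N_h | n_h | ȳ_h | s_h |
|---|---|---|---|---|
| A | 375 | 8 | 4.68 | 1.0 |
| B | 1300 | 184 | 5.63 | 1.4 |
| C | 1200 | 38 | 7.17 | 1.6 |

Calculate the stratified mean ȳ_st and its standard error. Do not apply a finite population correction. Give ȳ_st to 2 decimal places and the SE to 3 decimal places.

ȳ_st ≈ 6.15, SE ≈ 0.127

ȳ_st = Σ W_h ȳ_h = (375·4.68 + 1300·5.63 + 1200·7.17)/2875 = 6.14887
V̂(ȳ_st) = Σ W_h² s_h²/n_h, with W_h = N_h/N and N = 2875:
  stratum A: (375/2875)²·1.0²/8 = 0.00212665
  stratum B: (1300/2875)²·1.4²/184 = 0.00217796
  stratum C: (1200/2875)²·1.6²/38 = 0.0117366
V̂(ȳ_st) = 0.0160412
SE(ȳ_st) = √0.0160412 = 0.126654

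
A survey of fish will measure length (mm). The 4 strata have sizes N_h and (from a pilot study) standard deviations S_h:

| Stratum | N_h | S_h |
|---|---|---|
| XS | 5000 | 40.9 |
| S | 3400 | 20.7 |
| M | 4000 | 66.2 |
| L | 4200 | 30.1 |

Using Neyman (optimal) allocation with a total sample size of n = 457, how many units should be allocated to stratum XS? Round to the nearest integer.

140

Neyman allocation: n_h = n · N_h S_h / Σ N_i S_i, with n = 457.
  stratum XS: N_h·S_h = 5000·40.9 = 204500.00
  stratum S: N_h·S_h = 3400·20.7 = 70380.00
  stratum M: N_h·S_h = 4000·66.2 = 264800.00
  stratum L: N_h·S_h = 4200·30.1 = 126420.00
Σ N_h S_h = 666100.00
n for stratum XS = 457·204500.00/666100.00 = 140.304 → 140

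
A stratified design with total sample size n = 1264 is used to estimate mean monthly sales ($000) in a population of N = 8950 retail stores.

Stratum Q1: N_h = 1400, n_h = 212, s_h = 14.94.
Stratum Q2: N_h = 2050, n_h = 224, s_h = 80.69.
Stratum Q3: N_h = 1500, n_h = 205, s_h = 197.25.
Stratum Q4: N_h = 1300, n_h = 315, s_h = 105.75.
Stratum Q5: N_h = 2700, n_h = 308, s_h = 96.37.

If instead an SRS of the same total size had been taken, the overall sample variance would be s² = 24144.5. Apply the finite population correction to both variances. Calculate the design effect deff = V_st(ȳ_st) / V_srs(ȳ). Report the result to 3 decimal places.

deff ≈ 0.548

V̂(ȳ_st) = Σ W_h² (1 − n_h/N_h) s_h²/n_h, with W_h = N_h/N and N = 8950:
  stratum Q1: (1400/8950)²·(1 − 212/1400)·14.94²/212 = 0.0218607
  stratum Q2: (2050/8950)²·(1 − 224/2050)·80.69²/224 = 1.35831
  stratum Q3: (1500/8950)²·(1 − 205/1500)·197.25²/205 = 4.60251
  stratum Q4: (1300/8950)²·(1 − 315/1300)·105.75²/315 = 0.567523
  stratum Q5: (2700/8950)²·(1 − 308/2700)·96.37²/308 = 2.43115
V_st = 8.98136
V_srs = (1 − 1264/8950)·24144.5/1264 = 16.404
deff = V_st / V_srs = 8.98136/16.404 = 0.5475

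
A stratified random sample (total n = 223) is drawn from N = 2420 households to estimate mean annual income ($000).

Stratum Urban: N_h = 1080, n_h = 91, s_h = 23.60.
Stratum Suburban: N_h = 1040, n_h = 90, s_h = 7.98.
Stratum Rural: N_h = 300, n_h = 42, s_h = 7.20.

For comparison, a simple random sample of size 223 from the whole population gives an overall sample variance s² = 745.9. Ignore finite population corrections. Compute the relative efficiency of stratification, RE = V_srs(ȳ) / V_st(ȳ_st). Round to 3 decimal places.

V̂(ȳ_st) = Σ W_h² s_h²/n_h, with W_h = N_h/N and N = 2420:
  stratum Urban: (1080/2420)²·23.60²/91 = 1.21899
  stratum Suburban: (1040/2420)²·7.98²/90 = 0.130677
  stratum Rural: (300/2420)²·7.20²/42 = 0.0189683
V_st = 1.36863
V_srs = s²/n = 745.9/223 = 3.34484
Relative efficiency = V_srs / V_st = 3.34484/1.36863 = 2.4439

RE ≈ 2.444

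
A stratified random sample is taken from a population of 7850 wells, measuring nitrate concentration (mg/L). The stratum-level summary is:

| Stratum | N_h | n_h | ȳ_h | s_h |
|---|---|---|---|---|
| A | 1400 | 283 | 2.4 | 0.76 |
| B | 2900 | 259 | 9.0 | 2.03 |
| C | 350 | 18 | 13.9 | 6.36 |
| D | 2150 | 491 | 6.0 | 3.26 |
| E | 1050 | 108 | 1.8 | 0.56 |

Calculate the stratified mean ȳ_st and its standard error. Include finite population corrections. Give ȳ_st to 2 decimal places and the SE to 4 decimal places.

ȳ_st ≈ 6.26, SE ≈ 0.0870

ȳ_st = Σ W_h ȳ_h = (1400·2.4 + 2900·9.0 + 350·13.9 + 2150·6.0 + 1050·1.8)/7850 = 6.25669
V̂(ȳ_st) = Σ W_h² (1 − n_h/N_h) s_h²/n_h, with W_h = N_h/N and N = 7850:
  stratum A: (1400/7850)²·(1 − 283/1400)·0.76²/283 = 5.17944e-05
  stratum B: (2900/7850)²·(1 − 259/2900)·2.03²/259 = 0.00197751
  stratum C: (350/7850)²·(1 − 18/350)·6.36²/18 = 0.00423749
  stratum D: (2150/7850)²·(1 − 491/2150)·3.26²/491 = 0.00125285
  stratum E: (1050/7850)²·(1 − 108/1050)·0.56²/108 = 4.66072e-05
V̂(ȳ_st) = 0.00756625
SE(ȳ_st) = √0.00756625 = 0.0869842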